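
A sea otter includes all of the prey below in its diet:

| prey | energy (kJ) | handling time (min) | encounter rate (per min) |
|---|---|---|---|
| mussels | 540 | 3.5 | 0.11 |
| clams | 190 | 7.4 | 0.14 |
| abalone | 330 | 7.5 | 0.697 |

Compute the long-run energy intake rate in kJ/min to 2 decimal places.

41.32 kJ/min

Energy encountered per unit search time: 0.11×540 + 0.14×190 + 0.697×330 = 316 kJ/min.
Handling time per unit search time: 0.11×3.5 + 0.14×7.4 + 0.697×7.5 = 6.649.
Rate = 316/(1 + 6.649) = 41.32 kJ/min.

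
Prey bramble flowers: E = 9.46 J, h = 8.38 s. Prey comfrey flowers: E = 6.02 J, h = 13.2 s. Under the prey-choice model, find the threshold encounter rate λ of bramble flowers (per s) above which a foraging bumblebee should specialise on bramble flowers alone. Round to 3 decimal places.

The zero-one rule: include comfrey flowers iff E₂/h₂ > λE₁/(1+λh₁). Equality gives the switch point.
λE₁h₂ = E₂ + λE₂h₁ ⇒ λ = E₂/(E₁h₂ − E₂h₁) = 6.02/(124.9 − 50.45) = 0.08089 per s.

0.081 per s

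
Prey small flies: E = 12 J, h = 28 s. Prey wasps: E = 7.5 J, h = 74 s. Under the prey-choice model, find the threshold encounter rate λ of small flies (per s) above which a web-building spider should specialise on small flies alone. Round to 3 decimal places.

Drop wasps once their profitability E₂/h₂ falls below the rate achievable on small flies alone: E₂/h₂ = λE₁/(1 + λh₁).
Solve for λ: λE₁h₂ = E₂(1 + λh₁) → λ(E₁h₂ − E₂h₁) = E₂ → λ = E₂/(E₁h₂ − E₂h₁).
λ = 7.5/(12×74 − 7.5×28) = 7.5/678 = 0.01106 per s.

0.011 per s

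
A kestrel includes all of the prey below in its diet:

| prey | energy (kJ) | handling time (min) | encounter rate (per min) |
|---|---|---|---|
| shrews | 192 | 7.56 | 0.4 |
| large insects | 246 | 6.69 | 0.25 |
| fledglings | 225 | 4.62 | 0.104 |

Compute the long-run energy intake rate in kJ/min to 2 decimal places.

R = Σλ_iE_i / (1 + Σλ_ih_i)
Numerator: 0.4×192 + 0.25×246 + 0.104×225 = 161.7
Denominator: 1 + 0.4×7.56 + 0.25×6.69 + 0.104×4.62 = 6.177
R = 161.7/6.177 = 26.18 kJ/min

26.18 kJ/min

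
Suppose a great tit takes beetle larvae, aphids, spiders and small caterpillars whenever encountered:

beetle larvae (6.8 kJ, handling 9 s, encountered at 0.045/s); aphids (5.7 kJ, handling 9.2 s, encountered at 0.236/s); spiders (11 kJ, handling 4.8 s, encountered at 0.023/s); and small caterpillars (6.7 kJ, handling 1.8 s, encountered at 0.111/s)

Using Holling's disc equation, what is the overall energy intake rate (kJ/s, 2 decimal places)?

Energy encountered per unit search time: 0.045×6.8 + 0.236×5.7 + 0.023×11 + 0.111×6.7 = 2.648 kJ/s.
Handling time per unit search time: 0.045×9 + 0.236×9.2 + 0.023×4.8 + 0.111×1.8 = 2.886.
Rate = 2.648/(1 + 2.886) = 0.6813 kJ/s.

0.68 kJ/s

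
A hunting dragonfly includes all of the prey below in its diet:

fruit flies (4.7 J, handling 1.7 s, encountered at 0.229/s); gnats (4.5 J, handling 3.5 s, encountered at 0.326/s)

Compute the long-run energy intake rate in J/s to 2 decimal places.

R = Σλ_iE_i / (1 + Σλ_ih_i)
Numerator: 0.229×4.7 + 0.326×4.5 = 2.543
Denominator: 1 + 0.229×1.7 + 0.326×3.5 = 2.53
R = 2.543/2.53 = 1.005 J/s

1.01 J/s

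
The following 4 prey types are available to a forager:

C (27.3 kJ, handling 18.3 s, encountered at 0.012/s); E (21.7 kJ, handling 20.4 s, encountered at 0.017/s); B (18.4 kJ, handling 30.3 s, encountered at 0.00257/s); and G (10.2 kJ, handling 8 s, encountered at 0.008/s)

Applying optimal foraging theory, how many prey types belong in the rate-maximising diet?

4

Profitabilities (E/h, kJ/s): C 1.49, G 1.27, E 1.06, B 0.607. Add prey in this order while the next type's profitability exceeds the intake rate on those already taken.
Rate on top 1: 0.2686. G: 1.27 > 0.2686 → include.
Rate on top 2: 0.3188. E: 1.06 > 0.3188 → include.
Rate on top 3: 0.4772. B: 0.607 > 0.4772 → include.
Optimal diet: C, G, E, B — 4 of 4 types.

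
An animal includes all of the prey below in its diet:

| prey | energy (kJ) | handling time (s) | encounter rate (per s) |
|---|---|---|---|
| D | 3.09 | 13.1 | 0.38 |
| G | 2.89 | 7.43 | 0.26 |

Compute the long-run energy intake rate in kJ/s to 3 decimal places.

0.243 kJ/s

R = (0.38×3.09 + 0.26×2.89) / (1 + 0.38×13.1 + 0.26×7.43) = 1.926/7.91 = 0.2434 kJ/s.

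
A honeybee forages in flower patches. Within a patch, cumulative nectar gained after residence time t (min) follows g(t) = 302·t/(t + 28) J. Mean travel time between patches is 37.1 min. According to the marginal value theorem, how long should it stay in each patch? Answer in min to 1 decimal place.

Optimal t* satisfies g'(t*) = g(t*)/(T + t*).
g'(t) = 302·28/(t + 28)². Setting 302·28/(t+28)² = 302t/[(t+28)(37.1+t)] gives 28(37.1+t) = t(t+28), so t² = 28×37.1 = 1039.
t* = √1039 = 32.23 min.

32.2 min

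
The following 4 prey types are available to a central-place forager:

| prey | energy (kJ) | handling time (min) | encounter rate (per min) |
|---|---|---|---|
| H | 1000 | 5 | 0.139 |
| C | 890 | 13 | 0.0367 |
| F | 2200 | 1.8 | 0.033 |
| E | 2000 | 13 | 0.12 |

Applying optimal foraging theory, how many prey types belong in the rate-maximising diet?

Rank by E/h (kJ/min): F 1.22e+03, H 200, E 154, C 68.5. Include each in turn until the next type's E/h falls below the running intake rate.
Rate on top 1: 68.53. H: 200 > 68.53 → include.
Rate on top 2: 120.6. E: 154 > 120.6 → include.
Rate on top 3: 136.3. C: 68.5 < 136.3 → exclude; stop.
Optimal diet: F, H, E — 3 of 4 types.

3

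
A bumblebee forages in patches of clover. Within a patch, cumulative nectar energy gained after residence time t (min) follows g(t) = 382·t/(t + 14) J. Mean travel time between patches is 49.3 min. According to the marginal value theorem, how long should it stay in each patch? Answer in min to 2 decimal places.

Optimal t* satisfies g'(t*) = g(t*)/(T + t*).
g'(t) = 382·14/(t + 14)². Setting 382·14/(t+14)² = 382t/[(t+14)(49.3+t)] gives 14(49.3+t) = t(t+14), so t² = 14×49.3 = 690.2.
t* = √690.2 = 26.27 min.

26.27 min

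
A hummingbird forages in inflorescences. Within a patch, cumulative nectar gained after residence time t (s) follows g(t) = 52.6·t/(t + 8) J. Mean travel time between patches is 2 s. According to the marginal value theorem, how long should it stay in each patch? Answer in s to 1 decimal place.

4.0 s

Maximise g(t)/(T+t): set derivative to zero → g'(t)(T+t) = g(t).
g'(t) = 52.6·8/(t + 8)². Setting 52.6·8/(t+8)² = 52.6t/[(t+8)(2+t)] gives 8(2+t) = t(t+8), so t² = 8×2 = 16.
t* = √16 = 4 s.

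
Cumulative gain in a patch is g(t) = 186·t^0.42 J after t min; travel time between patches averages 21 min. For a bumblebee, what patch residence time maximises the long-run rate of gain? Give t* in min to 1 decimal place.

15.2 min

Maximise g(t)/(T+t): set derivative to zero → g'(t)(T+t) = g(t).
g'(t) = 0.42·186·t^-0.58. Setting 0.42·186·t^-0.58 = 186·t^0.42/(21+t) gives 0.42(21+t) = t, so 0.58·t = 0.42×21.
t* = 0.42×21/0.58 = 15.21 min.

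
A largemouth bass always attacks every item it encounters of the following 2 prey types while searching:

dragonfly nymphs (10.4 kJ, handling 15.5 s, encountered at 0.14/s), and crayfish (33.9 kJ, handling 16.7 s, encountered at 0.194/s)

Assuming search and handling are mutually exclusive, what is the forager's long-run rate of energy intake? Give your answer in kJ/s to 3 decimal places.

1.253 kJ/s

R = Σλ_iE_i / (1 + Σλ_ih_i)
Numerator: 0.14×10.4 + 0.194×33.9 = 8.033
Denominator: 1 + 0.14×15.5 + 0.194×16.7 = 6.41
R = 8.033/6.41 = 1.253 kJ/s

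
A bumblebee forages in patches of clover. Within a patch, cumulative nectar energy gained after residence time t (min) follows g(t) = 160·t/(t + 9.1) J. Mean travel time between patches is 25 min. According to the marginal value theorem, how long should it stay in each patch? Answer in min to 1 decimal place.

15.1 min

Optimal t* satisfies g'(t*) = g(t*)/(T + t*).
g'(t) = 160·9.1/(t + 9.1)². Setting 160·9.1/(t+9.1)² = 160t/[(t+9.1)(25+t)] gives 9.1(25+t) = t(t+9.1), so t² = 9.1×25 = 227.5.
t* = √227.5 = 15.08 min.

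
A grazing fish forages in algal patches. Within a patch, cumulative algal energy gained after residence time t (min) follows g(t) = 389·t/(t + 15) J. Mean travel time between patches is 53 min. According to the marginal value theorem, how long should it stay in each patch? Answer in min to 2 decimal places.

28.20 min

Maximise g(t)/(T+t): set derivative to zero → g'(t)(T+t) = g(t).
g'(t) = 389·15/(t + 15)². Setting 389·15/(t+15)² = 389t/[(t+15)(53+t)] gives 15(53+t) = t(t+15), so t² = 15×53 = 795.
t* = √795 = 28.2 min.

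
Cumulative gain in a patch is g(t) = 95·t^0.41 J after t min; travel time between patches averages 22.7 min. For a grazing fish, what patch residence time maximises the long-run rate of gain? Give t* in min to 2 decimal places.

Optimal t* satisfies g'(t*) = g(t*)/(T + t*).
g'(t) = 0.41·95·t^-0.59. Setting 0.41·95·t^-0.59 = 95·t^0.41/(22.7+t) gives 0.41(22.7+t) = t, so 0.59·t = 0.41×22.7.
t* = 0.41×22.7/0.59 = 15.77 min.

15.77 min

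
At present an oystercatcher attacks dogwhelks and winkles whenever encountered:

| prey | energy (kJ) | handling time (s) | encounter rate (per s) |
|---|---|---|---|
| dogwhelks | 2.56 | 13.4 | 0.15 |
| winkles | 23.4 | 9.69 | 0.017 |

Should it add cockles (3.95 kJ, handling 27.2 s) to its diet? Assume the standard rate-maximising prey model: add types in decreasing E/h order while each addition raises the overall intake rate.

No

Current rate: (0.15×2.56 + 0.017×23.4)/(1 + 0.15×13.4 + 0.017×9.69) = 0.2463 kJ/s.
cockles: E/h = 3.95/27.2 = 0.1452 kJ/s.
Since 0.1452 < R, time spent handling cockles is better spent searching.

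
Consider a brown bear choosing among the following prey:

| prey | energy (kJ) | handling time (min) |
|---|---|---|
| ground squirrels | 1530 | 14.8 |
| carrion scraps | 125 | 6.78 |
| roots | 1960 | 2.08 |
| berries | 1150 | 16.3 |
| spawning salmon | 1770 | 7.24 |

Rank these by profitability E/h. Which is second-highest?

spawning salmon

Profitability E/h (kJ/min): ground squirrels = 1530/14.8 = 103, carrion scraps = 125/6.78 = 18.4, roots = 1960/2.08 = 942, berries = 1150/16.3 = 70.6, spawning salmon = 1770/7.24 = 244.
Ranked: roots > spawning salmon > ground squirrels > berries > carrion scraps.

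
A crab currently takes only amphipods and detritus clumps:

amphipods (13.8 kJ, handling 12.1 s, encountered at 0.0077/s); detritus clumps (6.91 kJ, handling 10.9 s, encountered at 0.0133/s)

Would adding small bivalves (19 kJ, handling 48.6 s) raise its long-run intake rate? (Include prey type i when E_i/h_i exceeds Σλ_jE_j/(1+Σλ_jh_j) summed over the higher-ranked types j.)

Current rate: (0.0077×13.8 + 0.0133×6.91)/(1 + 0.0077×12.1 + 0.0133×10.9) = 0.16 kJ/s.
Profitability of small bivalves: 19/48.6 = 0.3909 kJ/s.
0.3909 > 0.16, so adding small bivalves raises the average — include it.

Yes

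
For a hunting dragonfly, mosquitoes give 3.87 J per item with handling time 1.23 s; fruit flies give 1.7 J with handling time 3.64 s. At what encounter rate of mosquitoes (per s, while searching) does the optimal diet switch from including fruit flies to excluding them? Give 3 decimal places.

0.142 per s

At the threshold, the rate on mosquitoes alone equals the profitability of fruit flies: λ·3.87/(1 + λ·1.23) = 1.7/3.64 = 0.467.
Rearranging, λ(3.87 − 0.467×1.23) = 0.467, so λ = 0.467/3.296 = 0.1417 per s.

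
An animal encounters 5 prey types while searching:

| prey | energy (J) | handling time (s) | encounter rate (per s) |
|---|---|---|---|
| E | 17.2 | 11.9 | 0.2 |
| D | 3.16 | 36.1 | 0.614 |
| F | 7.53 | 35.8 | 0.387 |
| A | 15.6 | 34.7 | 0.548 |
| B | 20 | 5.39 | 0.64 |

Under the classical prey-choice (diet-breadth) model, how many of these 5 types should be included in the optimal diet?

Profitabilities (E/h, J/s): B 3.71, E 1.45, A 0.45, F 0.21, D 0.0875. Add prey in this order while the next type's profitability exceeds the intake rate on those already taken.
Rate on top 1: 2.877. E: 1.45 < 2.877 → exclude; stop.
Optimal diet: B — 1 of 5 types.

1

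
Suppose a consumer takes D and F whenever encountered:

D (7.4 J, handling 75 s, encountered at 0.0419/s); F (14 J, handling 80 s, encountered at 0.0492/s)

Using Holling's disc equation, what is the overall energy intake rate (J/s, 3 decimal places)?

0.124 J/s

R = Σλ_iE_i / (1 + Σλ_ih_i)
Numerator: 0.0419×7.4 + 0.0492×14 = 0.9989
Denominator: 1 + 0.0419×75 + 0.0492×80 = 8.079
R = 0.9989/8.079 = 0.1236 J/s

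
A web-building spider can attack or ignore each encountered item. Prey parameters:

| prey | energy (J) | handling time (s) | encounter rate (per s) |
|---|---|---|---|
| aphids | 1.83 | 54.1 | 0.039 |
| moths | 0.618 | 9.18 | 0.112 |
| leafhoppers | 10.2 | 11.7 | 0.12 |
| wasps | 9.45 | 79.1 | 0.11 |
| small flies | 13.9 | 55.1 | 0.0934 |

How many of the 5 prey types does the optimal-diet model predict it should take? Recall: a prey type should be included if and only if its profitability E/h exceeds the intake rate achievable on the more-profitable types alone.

1

Rank by E/h (J/s): leafhoppers 0.872, small flies 0.252, wasps 0.119, moths 0.0673, aphids 0.0338. Include each in turn until the next type's E/h falls below the running intake rate.
Rate on top 1: 0.5092. small flies: 0.252 < 0.5092 → exclude; stop.
Optimal diet: leafhoppers — 1 of 5 types.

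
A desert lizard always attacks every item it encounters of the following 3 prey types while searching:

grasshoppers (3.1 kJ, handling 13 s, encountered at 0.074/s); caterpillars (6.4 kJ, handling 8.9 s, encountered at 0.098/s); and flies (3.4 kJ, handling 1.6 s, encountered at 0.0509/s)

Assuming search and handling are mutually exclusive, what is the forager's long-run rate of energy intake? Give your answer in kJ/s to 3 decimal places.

0.353 kJ/s

R = Σλ_iE_i / (1 + Σλ_ih_i)
Numerator: 0.074×3.1 + 0.098×6.4 + 0.0509×3.4 = 1.03
Denominator: 1 + 0.074×13 + 0.098×8.9 + 0.0509×1.6 = 2.916
R = 1.03/2.916 = 0.3532 kJ/s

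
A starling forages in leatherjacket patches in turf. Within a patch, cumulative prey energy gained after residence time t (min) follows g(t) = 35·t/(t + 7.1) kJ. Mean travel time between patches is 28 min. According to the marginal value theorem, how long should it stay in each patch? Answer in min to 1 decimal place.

Optimal t* satisfies g'(t*) = g(t*)/(T + t*).
g'(t) = 35·7.1/(t + 7.1)². Setting 35·7.1/(t+7.1)² = 35t/[(t+7.1)(28+t)] gives 7.1(28+t) = t(t+7.1), so t² = 7.1×28 = 198.8.
t* = √198.8 = 14.1 min.

14.1 min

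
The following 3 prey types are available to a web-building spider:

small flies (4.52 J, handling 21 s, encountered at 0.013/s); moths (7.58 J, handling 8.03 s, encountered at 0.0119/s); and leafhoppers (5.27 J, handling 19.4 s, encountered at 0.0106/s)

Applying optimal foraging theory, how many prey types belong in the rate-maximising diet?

3

E/h in descending order: moths 0.944, leafhoppers 0.272, small flies 0.215 J/s. The optimal diet is the largest prefix of this list for which every included type satisfies E_i/h_i > R on the types above it.
Rate on top 1: 0.08233. leafhoppers: 0.272 > 0.08233 → include.
Rate on top 2: 0.1123. small flies: 0.215 > 0.1123 → include.
Optimal diet: moths, leafhoppers, small flies — 3 of 3 types.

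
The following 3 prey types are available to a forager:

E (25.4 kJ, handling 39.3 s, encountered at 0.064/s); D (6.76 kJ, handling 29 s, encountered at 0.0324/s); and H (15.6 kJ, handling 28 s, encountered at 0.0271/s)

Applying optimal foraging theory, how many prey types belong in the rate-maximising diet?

Rank by E/h (kJ/s): E 0.646, H 0.557, D 0.233. Include each in turn until the next type's E/h falls below the running intake rate.
Rate on top 1: 0.4624. H: 0.557 > 0.4624 → include.
Rate on top 2: 0.4793. D: 0.233 < 0.4793 → exclude; stop.
Optimal diet: E, H — 2 of 3 types.

2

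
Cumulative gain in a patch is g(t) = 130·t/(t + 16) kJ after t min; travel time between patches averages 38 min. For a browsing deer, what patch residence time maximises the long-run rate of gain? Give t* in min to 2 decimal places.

By the marginal value theorem, leave when the instantaneous gain rate g'(t) equals the habitat-wide average g(t)/(T + t).
g'(t) = 130·16/(t + 16)². Setting 130·16/(t+16)² = 130t/[(t+16)(38+t)] gives 16(38+t) = t(t+16), so t² = 16×38 = 608.
t* = √608 = 24.66 min.

24.66 min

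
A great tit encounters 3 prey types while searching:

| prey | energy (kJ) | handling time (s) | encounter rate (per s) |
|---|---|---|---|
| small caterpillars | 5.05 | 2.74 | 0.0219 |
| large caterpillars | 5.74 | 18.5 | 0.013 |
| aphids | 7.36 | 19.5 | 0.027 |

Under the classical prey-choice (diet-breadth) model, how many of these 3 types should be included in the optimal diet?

E/h in descending order: small caterpillars 1.84, aphids 0.377, large caterpillars 0.31 kJ/s. The optimal diet is the largest prefix of this list for which every included type satisfies E_i/h_i > R on the types above it.
Rate on top 1: 0.1043. aphids: 0.377 > 0.1043 → include.
Rate on top 2: 0.195. large caterpillars: 0.31 > 0.195 → include.
Optimal diet: small caterpillars, aphids, large caterpillars — 3 of 3 types.

3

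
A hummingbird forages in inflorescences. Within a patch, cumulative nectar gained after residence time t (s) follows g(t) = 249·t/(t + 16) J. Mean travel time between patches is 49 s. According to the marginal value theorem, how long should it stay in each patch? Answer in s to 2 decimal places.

Maximise g(t)/(T+t): set derivative to zero → g'(t)(T+t) = g(t).
g'(t) = 249·16/(t + 16)². Setting 249·16/(t+16)² = 249t/[(t+16)(49+t)] gives 16(49+t) = t(t+16), so t² = 16×49 = 784.
t* = √784 = 28 s.

28.00 s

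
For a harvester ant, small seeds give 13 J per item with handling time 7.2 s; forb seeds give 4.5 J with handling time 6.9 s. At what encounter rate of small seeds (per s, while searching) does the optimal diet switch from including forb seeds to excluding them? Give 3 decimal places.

The zero-one rule: include forb seeds iff E₂/h₂ > λE₁/(1+λh₁). Equality gives the switch point.
λE₁h₂ = E₂ + λE₂h₁ ⇒ λ = E₂/(E₁h₂ − E₂h₁) = 4.5/(89.7 − 32.4) = 0.07853 per s.

0.079 per s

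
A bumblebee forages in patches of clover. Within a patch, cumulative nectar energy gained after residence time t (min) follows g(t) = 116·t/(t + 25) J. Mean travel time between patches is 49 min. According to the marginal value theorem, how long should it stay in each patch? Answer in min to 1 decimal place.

By the marginal value theorem, leave when the instantaneous gain rate g'(t) equals the habitat-wide average g(t)/(T + t).
g'(t) = 116·25/(t + 25)². Setting 116·25/(t+25)² = 116t/[(t+25)(49+t)] gives 25(49+t) = t(t+25), so t² = 25×49 = 1225.
t* = √1225 = 35 min.

35.0 min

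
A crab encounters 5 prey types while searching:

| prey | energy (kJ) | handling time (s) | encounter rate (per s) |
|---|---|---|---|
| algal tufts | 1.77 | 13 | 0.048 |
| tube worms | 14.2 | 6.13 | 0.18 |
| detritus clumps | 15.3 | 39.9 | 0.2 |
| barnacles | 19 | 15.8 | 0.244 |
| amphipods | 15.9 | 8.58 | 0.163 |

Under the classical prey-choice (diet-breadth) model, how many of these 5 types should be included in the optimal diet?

Rank by E/h (kJ/s): tube worms 2.32, amphipods 1.85, barnacles 1.2, detritus clumps 0.383, algal tufts 0.136. Include each in turn until the next type's E/h falls below the running intake rate.
Rate on top 1: 1.215. amphipods: 1.85 > 1.215 → include.
Rate on top 2: 1.47. barnacles: 1.2 < 1.47 → exclude; stop.
Optimal diet: tube worms, amphipods — 2 of 5 types.

2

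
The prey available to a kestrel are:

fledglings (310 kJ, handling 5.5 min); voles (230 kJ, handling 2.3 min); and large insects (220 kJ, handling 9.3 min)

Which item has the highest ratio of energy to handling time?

voles

Profitability E/h (kJ/min): fledglings = 310/5.5 = 56.4, voles = 230/2.3 = 100, large insects = 220/9.3 = 23.7.
Ranked: voles > fledglings > large insects.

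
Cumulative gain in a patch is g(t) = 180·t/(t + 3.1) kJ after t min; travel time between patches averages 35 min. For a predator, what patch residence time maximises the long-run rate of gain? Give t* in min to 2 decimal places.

By the marginal value theorem, leave when the instantaneous gain rate g'(t) equals the habitat-wide average g(t)/(T + t).
g'(t) = 180·3.1/(t + 3.1)². Setting 180·3.1/(t+3.1)² = 180t/[(t+3.1)(35+t)] gives 3.1(35+t) = t(t+3.1), so t² = 3.1×35 = 108.5.
t* = √108.5 = 10.42 min.

10.42 min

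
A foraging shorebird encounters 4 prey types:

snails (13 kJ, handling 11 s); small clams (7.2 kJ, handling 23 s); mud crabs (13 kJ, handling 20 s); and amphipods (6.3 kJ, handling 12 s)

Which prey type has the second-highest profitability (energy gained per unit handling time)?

In descending order of E/h:
snails: 13/11 = 1.18 kJ/s
mud crabs: 13/20 = 0.65 kJ/s
amphipods: 6.3/12 = 0.525 kJ/s
small clams: 7.2/23 = 0.313 kJ/s

mud crabs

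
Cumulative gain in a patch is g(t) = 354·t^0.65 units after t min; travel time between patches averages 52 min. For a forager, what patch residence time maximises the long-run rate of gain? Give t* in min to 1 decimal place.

96.6 min

Optimal t* satisfies g'(t*) = g(t*)/(T + t*).
g'(t) = 0.65·354·t^-0.35. Setting 0.65·354·t^-0.35 = 354·t^0.65/(52+t) gives 0.65(52+t) = t, so 0.35·t = 0.65×52.
t* = 0.65×52/0.35 = 96.57 min.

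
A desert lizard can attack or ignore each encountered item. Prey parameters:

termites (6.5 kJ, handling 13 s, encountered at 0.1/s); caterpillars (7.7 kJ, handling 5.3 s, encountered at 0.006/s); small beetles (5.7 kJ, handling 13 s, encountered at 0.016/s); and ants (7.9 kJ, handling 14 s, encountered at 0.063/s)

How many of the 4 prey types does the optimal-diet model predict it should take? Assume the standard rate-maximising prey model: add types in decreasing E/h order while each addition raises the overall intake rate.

4

E/h in descending order: caterpillars 1.45, ants 0.564, termites 0.5, small beetles 0.438 kJ/s. The optimal diet is the largest prefix of this list for which every included type satisfies E_i/h_i > R on the types above it.
Rate on top 1: 0.04478. ants: 0.564 > 0.04478 → include.
Rate on top 2: 0.2842. termites: 0.5 > 0.2842 → include.
Rate on top 3: 0.3715. small beetles: 0.438 > 0.3715 → include.
Optimal diet: caterpillars, ants, termites, small beetles — 4 of 4 types.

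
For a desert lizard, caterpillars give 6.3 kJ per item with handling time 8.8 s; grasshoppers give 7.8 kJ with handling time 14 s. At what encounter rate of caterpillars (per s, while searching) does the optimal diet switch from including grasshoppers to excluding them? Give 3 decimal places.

Drop grasshoppers once their profitability E₂/h₂ falls below the rate achievable on caterpillars alone: E₂/h₂ = λE₁/(1 + λh₁).
Solve for λ: λE₁h₂ = E₂(1 + λh₁) → λ(E₁h₂ − E₂h₁) = E₂ → λ = E₂/(E₁h₂ − E₂h₁).
λ = 7.8/(6.3×14 − 7.8×8.8) = 7.8/19.56 = 0.3988 per s.

0.399 per s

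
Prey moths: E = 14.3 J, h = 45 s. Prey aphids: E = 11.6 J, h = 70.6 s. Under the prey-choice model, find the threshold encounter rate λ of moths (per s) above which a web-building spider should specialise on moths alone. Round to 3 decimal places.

At the threshold, the rate on moths alone equals the profitability of aphids: λ·14.3/(1 + λ·45) = 11.6/70.6 = 0.1643.
Rearranging, λ(14.3 − 0.1643×45) = 0.1643, so λ = 0.1643/6.906 = 0.02379 per s.

0.024 per s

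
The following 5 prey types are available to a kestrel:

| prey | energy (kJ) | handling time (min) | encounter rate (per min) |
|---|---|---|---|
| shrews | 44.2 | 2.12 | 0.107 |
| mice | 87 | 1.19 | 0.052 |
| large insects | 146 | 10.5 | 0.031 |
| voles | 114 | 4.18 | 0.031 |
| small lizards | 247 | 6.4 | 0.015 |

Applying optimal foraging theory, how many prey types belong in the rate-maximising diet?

5

Rank by E/h (kJ/min): mice 73.1, small lizards 38.6, voles 27.3, shrews 20.8, large insects 13.9. Include each in turn until the next type's E/h falls below the running intake rate.
Rate on top 1: 4.26. small lizards: 38.6 > 4.26 → include.
Rate on top 2: 7.107. voles: 27.3 > 7.107 → include.
Rate on top 3: 9.137. shrews: 20.8 > 9.137 → include.
Rate on top 4: 10.89. large insects: 13.9 > 10.89 → include.
Optimal diet: mice, small lizards, voles, shrews, large insects — 5 of 5 types.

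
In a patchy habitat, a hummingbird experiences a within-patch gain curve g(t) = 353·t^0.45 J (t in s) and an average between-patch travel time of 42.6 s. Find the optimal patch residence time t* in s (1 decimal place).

34.9 s

By the marginal value theorem, leave when the instantaneous gain rate g'(t) equals the habitat-wide average g(t)/(T + t).
g'(t) = 0.45·353·t^-0.55. Setting 0.45·353·t^-0.55 = 353·t^0.45/(42.6+t) gives 0.45(42.6+t) = t, so 0.55·t = 0.45×42.6.
t* = 0.45×42.6/0.55 = 34.85 s.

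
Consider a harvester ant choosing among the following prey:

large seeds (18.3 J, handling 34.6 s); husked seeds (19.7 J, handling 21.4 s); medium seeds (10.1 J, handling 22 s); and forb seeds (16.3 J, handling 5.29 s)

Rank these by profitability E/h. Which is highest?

Profitability E/h (J/s): large seeds = 18.3/34.6 = 0.529, husked seeds = 19.7/21.4 = 0.921, medium seeds = 10.1/22 = 0.459, forb seeds = 16.3/5.29 = 3.08.
Ranked: forb seeds > husked seeds > large seeds > medium seeds.

forb seeds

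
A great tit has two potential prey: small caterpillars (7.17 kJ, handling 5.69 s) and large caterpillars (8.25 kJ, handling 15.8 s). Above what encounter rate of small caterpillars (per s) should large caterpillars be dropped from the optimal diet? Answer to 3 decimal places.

The zero-one rule: include large caterpillars iff E₂/h₂ > λE₁/(1+λh₁). Equality gives the switch point.
λE₁h₂ = E₂ + λE₂h₁ ⇒ λ = E₂/(E₁h₂ − E₂h₁) = 8.25/(113.3 − 46.94) = 0.1244 per s.

0.124 per s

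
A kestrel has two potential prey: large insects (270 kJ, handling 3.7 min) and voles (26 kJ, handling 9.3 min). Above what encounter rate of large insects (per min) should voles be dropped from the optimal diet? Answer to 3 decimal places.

At the threshold, the rate on large insects alone equals the profitability of voles: λ·270/(1 + λ·3.7) = 26/9.3 = 2.796.
Rearranging, λ(270 − 2.796×3.7) = 2.796, so λ = 2.796/259.7 = 0.01077 per min.

0.011 per min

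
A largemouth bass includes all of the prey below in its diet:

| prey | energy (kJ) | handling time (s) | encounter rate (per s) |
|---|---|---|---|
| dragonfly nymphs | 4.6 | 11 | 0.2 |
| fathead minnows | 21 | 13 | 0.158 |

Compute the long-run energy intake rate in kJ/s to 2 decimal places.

R = Σλ_iE_i / (1 + Σλ_ih_i)
Numerator: 0.2×4.6 + 0.158×21 = 4.238
Denominator: 1 + 0.2×11 + 0.158×13 = 5.254
R = 4.238/5.254 = 0.8066 kJ/s

0.81 kJ/s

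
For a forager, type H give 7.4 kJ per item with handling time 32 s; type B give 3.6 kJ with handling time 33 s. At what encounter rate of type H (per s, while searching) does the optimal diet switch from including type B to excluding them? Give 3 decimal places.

0.028 per s

At the threshold, the rate on type H alone equals the profitability of type B: λ·7.4/(1 + λ·32) = 3.6/33 = 0.1091.
Rearranging, λ(7.4 − 0.1091×32) = 0.1091, so λ = 0.1091/3.909 = 0.02791 per s.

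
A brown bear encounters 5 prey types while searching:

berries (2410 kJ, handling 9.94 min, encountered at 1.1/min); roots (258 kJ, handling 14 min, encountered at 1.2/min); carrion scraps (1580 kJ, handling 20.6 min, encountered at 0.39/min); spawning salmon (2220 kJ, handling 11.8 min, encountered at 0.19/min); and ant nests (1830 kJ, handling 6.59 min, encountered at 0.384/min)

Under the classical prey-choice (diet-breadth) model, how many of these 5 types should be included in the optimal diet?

2

E/h in descending order: ant nests 278, berries 242, spawning salmon 188, carrion scraps 76.7, roots 18.4 kJ/min. The optimal diet is the largest prefix of this list for which every included type satisfies E_i/h_i > R on the types above it.
Rate on top 1: 199. berries: 242 > 199 → include.
Rate on top 2: 231.9. spawning salmon: 188 < 231.9 → exclude; stop.
Optimal diet: ant nests, berries — 2 of 5 types.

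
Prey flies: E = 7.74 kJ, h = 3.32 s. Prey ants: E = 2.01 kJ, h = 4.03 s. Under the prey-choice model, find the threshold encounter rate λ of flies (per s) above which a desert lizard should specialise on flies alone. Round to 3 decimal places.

Drop ants once their profitability E₂/h₂ falls below the rate achievable on flies alone: E₂/h₂ = λE₁/(1 + λh₁).
Solve for λ: λE₁h₂ = E₂(1 + λh₁) → λ(E₁h₂ − E₂h₁) = E₂ → λ = E₂/(E₁h₂ − E₂h₁).
λ = 2.01/(7.74×4.03 − 2.01×3.32) = 2.01/24.52 = 0.08198 per s.

0.082 per s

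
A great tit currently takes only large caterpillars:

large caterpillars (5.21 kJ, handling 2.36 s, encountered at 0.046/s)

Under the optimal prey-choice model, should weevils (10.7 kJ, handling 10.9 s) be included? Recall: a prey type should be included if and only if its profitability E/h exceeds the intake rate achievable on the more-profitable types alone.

Yes

Current rate: (0.046×5.21)/(1 + 0.046×2.36) = 0.2162 kJ/s.
weevils: E/h = 10.7/10.9 = 0.9817 kJ/s.
Since 0.9817 > R, including weevils increases the long-run rate.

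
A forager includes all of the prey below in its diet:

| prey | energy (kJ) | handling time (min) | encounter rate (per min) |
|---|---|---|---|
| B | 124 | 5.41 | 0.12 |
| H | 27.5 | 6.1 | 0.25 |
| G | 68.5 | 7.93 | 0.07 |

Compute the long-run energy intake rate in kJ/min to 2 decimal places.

R = Σλ_iE_i / (1 + Σλ_ih_i)
Numerator: 0.12×124 + 0.25×27.5 + 0.07×68.5 = 26.55
Denominator: 1 + 0.12×5.41 + 0.25×6.1 + 0.07×7.93 = 3.729
R = 26.55/3.729 = 7.119 kJ/min

7.12 kJ/min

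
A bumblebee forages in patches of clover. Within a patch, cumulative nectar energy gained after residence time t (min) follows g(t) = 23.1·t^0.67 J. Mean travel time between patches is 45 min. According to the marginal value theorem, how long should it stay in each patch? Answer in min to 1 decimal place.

91.4 min

Maximise g(t)/(T+t): set derivative to zero → g'(t)(T+t) = g(t).
g'(t) = 0.67·23.1·t^-0.33. Setting 0.67·23.1·t^-0.33 = 23.1·t^0.67/(45+t) gives 0.67(45+t) = t, so 0.33·t = 0.67×45.
t* = 0.67×45/0.33 = 91.36 min.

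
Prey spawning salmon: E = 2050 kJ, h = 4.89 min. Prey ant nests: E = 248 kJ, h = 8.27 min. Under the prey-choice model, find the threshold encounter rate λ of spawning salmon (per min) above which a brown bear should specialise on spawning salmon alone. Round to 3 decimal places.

Drop ant nests once their profitability E₂/h₂ falls below the rate achievable on spawning salmon alone: E₂/h₂ = λE₁/(1 + λh₁).
Solve for λ: λE₁h₂ = E₂(1 + λh₁) → λ(E₁h₂ − E₂h₁) = E₂ → λ = E₂/(E₁h₂ − E₂h₁).
λ = 248/(2050×8.27 − 248×4.89) = 248/1.574e+04 = 0.01576 per min.

0.016 per min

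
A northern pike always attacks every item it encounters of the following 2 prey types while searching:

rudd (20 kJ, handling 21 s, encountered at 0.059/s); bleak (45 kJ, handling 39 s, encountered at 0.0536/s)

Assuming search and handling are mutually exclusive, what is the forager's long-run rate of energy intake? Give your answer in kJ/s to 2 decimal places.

R = Σλ_iE_i / (1 + Σλ_ih_i)
Numerator: 0.059×20 + 0.0536×45 = 3.592
Denominator: 1 + 0.059×21 + 0.0536×39 = 4.329
R = 3.592/4.329 = 0.8297 kJ/s

0.83 kJ/s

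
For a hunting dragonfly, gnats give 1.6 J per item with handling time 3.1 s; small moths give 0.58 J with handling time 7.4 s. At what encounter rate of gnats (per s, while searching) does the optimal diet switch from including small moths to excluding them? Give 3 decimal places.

Drop small moths once their profitability E₂/h₂ falls below the rate achievable on gnats alone: E₂/h₂ = λE₁/(1 + λh₁).
Solve for λ: λE₁h₂ = E₂(1 + λh₁) → λ(E₁h₂ − E₂h₁) = E₂ → λ = E₂/(E₁h₂ − E₂h₁).
λ = 0.58/(1.6×7.4 − 0.58×3.1) = 0.58/10.04 = 0.05776 per s.

0.058 per s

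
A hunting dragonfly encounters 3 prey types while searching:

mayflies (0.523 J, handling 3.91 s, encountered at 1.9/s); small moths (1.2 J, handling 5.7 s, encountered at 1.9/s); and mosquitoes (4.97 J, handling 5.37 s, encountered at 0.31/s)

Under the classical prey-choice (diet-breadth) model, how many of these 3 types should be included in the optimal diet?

Profitabilities (E/h, J/s): mosquitoes 0.926, small moths 0.211, mayflies 0.134. Add prey in this order while the next type's profitability exceeds the intake rate on those already taken.
Rate on top 1: 0.5782. small moths: 0.211 < 0.5782 → exclude; stop.
Optimal diet: mosquitoes — 1 of 3 types.

1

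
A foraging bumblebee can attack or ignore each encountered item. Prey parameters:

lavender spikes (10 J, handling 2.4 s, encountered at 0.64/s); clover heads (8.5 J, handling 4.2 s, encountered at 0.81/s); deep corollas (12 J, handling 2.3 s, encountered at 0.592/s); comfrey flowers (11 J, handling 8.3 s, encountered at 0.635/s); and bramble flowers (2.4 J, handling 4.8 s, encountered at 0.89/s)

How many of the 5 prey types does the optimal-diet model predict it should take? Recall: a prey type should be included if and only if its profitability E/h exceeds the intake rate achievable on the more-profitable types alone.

Rank by E/h (J/s): deep corollas 5.22, lavender spikes 4.17, clover heads 2.02, comfrey flowers 1.33, bramble flowers 0.5. Include each in turn until the next type's E/h falls below the running intake rate.
Rate on top 1: 3.008. lavender spikes: 4.17 > 3.008 → include.
Rate on top 2: 3.465. clover heads: 2.02 < 3.465 → exclude; stop.
Optimal diet: deep corollas, lavender spikes — 2 of 5 types.

2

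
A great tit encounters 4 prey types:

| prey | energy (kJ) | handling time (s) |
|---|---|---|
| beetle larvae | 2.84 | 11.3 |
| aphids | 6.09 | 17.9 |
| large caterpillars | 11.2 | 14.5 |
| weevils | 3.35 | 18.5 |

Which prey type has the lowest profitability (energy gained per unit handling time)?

In descending order of E/h:
large caterpillars: 11.2/14.5 = 0.772 kJ/s
aphids: 6.09/17.9 = 0.34 kJ/s
beetle larvae: 2.84/11.3 = 0.251 kJ/s
weevils: 3.35/18.5 = 0.181 kJ/s

weevils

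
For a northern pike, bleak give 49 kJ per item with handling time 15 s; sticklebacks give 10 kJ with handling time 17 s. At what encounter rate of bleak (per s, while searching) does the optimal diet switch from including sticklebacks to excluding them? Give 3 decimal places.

0.015 per s

At the threshold, the rate on bleak alone equals the profitability of sticklebacks: λ·49/(1 + λ·15) = 10/17 = 0.5882.
Rearranging, λ(49 − 0.5882×15) = 0.5882, so λ = 0.5882/40.18 = 0.01464 per s.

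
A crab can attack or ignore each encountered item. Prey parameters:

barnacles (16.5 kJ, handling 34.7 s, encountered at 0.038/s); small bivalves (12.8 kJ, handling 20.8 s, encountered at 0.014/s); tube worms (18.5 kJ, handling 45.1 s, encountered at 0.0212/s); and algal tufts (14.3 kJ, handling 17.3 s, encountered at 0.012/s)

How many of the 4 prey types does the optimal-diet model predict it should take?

4

Rank by E/h (kJ/s): algal tufts 0.827, small bivalves 0.615, barnacles 0.476, tube worms 0.41. Include each in turn until the next type's E/h falls below the running intake rate.
Rate on top 1: 0.1421. small bivalves: 0.615 > 0.1421 → include.
Rate on top 2: 0.2341. barnacles: 0.476 > 0.2341 → include.
Rate on top 3: 0.3471. tube worms: 0.41 > 0.3471 → include.
Optimal diet: algal tufts, small bivalves, barnacles, tube worms — 4 of 4 types.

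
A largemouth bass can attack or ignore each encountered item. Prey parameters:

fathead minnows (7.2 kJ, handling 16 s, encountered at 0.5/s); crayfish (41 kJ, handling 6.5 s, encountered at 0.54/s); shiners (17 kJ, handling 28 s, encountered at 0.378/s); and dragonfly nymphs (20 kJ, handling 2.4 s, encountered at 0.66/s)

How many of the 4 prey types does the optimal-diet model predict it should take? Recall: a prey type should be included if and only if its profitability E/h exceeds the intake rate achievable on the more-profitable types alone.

E/h in descending order: dragonfly nymphs 8.33, crayfish 6.31, shiners 0.607, fathead minnows 0.45 kJ/s. The optimal diet is the largest prefix of this list for which every included type satisfies E_i/h_i > R on the types above it.
Rate on top 1: 5.108. crayfish: 6.31 > 5.108 → include.
Rate on top 2: 5.799. shiners: 0.607 < 5.799 → exclude; stop.
Optimal diet: dragonfly nymphs, crayfish — 2 of 4 types.

2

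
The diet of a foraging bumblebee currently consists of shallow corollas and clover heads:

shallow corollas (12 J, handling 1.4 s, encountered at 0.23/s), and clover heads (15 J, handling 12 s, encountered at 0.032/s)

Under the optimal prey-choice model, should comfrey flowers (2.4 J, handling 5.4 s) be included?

Intake rate on the current diet: R = (0.23×12 + 0.032×15) / (1 + 0.23×1.4 + 0.032×12) = 3.24/1.706 = 1.899 J/s.
comfrey flowers: E/h = 2.4/5.4 = 0.4444 J/s.
Since 0.4444 < R, time spent handling comfrey flowers is better spent searching.

No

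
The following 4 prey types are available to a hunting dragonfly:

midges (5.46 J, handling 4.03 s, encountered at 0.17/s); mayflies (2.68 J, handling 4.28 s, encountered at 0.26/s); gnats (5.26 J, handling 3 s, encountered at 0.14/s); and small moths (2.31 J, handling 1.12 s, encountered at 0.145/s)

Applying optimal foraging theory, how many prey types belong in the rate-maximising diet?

Rank by E/h (J/s): small moths 2.06, gnats 1.75, midges 1.35, mayflies 0.626. Include each in turn until the next type's E/h falls below the running intake rate.
Rate on top 1: 0.2882. gnats: 1.75 > 0.2882 → include.
Rate on top 2: 0.677. midges: 1.35 > 0.677 → include.
Rate on top 3: 0.8818. mayflies: 0.626 < 0.8818 → exclude; stop.
Optimal diet: small moths, gnats, midges — 3 of 4 types.

3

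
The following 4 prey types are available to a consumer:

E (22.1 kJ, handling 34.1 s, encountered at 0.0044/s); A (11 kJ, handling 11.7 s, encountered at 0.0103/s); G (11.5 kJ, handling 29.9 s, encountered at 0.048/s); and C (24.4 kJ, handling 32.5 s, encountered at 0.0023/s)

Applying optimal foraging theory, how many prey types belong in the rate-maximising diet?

Rank by E/h (kJ/s): A 0.94, C 0.751, E 0.648, G 0.385. Include each in turn until the next type's E/h falls below the running intake rate.
Rate on top 1: 0.1011. C: 0.751 > 0.1011 → include.
Rate on top 2: 0.1417. E: 0.648 > 0.1417 → include.
Rate on top 3: 0.1982. G: 0.385 > 0.1982 → include.
Optimal diet: A, C, E, G — 4 of 4 types.

4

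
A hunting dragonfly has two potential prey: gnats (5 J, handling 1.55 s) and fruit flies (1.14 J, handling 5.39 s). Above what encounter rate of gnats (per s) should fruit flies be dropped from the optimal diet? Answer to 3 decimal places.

0.045 per s

Drop fruit flies once their profitability E₂/h₂ falls below the rate achievable on gnats alone: E₂/h₂ = λE₁/(1 + λh₁).
Solve for λ: λE₁h₂ = E₂(1 + λh₁) → λ(E₁h₂ − E₂h₁) = E₂ → λ = E₂/(E₁h₂ − E₂h₁).
λ = 1.14/(5×5.39 − 1.14×1.55) = 1.14/25.18 = 0.04527 per s.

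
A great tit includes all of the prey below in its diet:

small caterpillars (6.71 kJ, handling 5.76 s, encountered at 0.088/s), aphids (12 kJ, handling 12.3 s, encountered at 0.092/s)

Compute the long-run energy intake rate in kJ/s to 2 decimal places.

0.64 kJ/s

Energy encountered per unit search time: 0.088×6.71 + 0.092×12 = 1.694 kJ/s.
Handling time per unit search time: 0.088×5.76 + 0.092×12.3 = 1.638.
Rate = 1.694/(1 + 1.638) = 0.6422 kJ/s.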